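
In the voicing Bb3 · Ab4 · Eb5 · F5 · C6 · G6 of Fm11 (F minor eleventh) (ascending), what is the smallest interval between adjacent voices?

major 2nd

Adjacent intervals: Bb3→Ab4 = minor seventh; Ab4→Eb5 = perfect fifth; Eb5→F5 = major second; F5→C6 = perfect fifth; C6→G6 = perfect fifth.
The smallest is Eb5 to F5, a major second (2 semitones).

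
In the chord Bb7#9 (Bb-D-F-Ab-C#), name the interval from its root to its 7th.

That puts Bb below Ab.
7 letter names make it a seventh; at 10 semitones (a half step narrower than major) the quality is minor.

minor seventh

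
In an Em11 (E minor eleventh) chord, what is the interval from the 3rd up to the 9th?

Em11 is spelled E G B D F♯ A.
That puts G below F♯.
From G to F♯ is 11 semitones, exactly the major seventh.

major seventh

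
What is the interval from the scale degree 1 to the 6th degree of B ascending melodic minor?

M6

The scale runs B C♯ D E F♯ G♯ A♯.
Scale degree 1 = B; scale degree 6 = G♯.
From B to G♯ is 9 semitones, exactly the major sixth.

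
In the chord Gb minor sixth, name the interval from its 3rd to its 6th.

augmented fourth

Gbmin6 is spelled Gb–Bbb–Db–Eb.
So we need the interval from Bbb up to Eb.
From Bbb to Eb: 6 semitones over a fourth = augmented.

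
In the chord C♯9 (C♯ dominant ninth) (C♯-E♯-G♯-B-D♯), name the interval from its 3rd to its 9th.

minor seventh

So we need the interval from E♯ up to D♯.
E♯ up to D♯ is 10 semitones, a half step narrower than a major seventh, so the interval is minor.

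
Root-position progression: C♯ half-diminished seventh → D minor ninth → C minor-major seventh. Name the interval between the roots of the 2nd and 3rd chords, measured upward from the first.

minor seventh

The roots are D and C.
7 letter names make it a seventh; at 10 semitones (a half step narrower than major) the quality is minor.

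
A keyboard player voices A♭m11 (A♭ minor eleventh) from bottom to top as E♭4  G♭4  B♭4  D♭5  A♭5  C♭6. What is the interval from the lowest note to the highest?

minor thirteenth

The outer voices are E♭4 and C♭6.
From E♭ to C♭: 20 semitones over a thirteenth = minor.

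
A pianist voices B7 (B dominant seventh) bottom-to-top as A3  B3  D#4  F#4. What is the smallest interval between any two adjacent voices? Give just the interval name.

Adjacent intervals: A3→B3 = major second; B3→D#4 = major third; D#4→F#4 = minor third.
The smallest is A3 to B3, a major second (2 semitones).

major second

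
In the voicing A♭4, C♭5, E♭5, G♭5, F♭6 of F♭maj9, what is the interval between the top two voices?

Those voices are G♭5 and F♭6.
G♭ up to F♭ is 10 semitones, a half step narrower than a major seventh, so the interval is minor.

minor seventh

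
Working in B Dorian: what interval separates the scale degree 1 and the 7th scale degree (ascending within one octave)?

minor seventh

The scale runs B C# D E F# G# A.
The scale degree 1 is B and the degree 7 is A.
From B to A: 10 semitones over a seventh = minor.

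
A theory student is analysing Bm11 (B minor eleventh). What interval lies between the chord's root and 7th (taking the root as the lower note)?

Bm11 (B minor eleventh): B–D–F♯–A–C♯–E.
Root = B; 7th = A.
7 letter names make it a seventh; at 10 semitones (a half step narrower than major) the quality is minor.

minor seventh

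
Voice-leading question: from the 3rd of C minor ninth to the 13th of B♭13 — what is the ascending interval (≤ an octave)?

C minor ninth has E♭ as its 3rd, and B♭13 has G as its 13th.
E♭ up to G spans 3 letter names and 4 semitones — a major third.

major third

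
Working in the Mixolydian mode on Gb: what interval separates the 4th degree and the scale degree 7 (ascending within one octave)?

perfect fourth

Gb mixolydian: Gb Ab Bb Cb Db Eb Fb.
4th degree = Cb; 7th degree = Fb.
Counting 4 letters and 5 half steps from Cb gives a perfect fourth.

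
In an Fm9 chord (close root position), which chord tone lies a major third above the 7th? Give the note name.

G

Spelling the chord: F, A♭, C, E♭, G.
The 7th is E♭. A major third above E♭ is G.
G is the chord's 9th.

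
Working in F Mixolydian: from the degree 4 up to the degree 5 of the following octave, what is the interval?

Spelling F Mixolydian: F G A B♭ C D E♭.
The degree 4 is B♭ and the 5th scale degree (up an octave) is C.
From B♭ to C is 14 semitones, exactly the major ninth.

major ninth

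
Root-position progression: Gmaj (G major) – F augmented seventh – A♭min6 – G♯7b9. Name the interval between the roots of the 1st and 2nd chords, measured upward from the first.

minor seventh

The roots are G and F.
G up to F is 10 semitones, a half step narrower than a major seventh, so the interval is minor.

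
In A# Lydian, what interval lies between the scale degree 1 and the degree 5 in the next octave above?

P12

The scale runs A# B# C## D## E# F## G##.
So we need the interval from A# up to E#.
Counting 12 letters and 19 half steps from A# gives a perfect twelfth.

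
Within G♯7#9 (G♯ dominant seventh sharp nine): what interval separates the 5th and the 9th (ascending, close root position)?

augmented fifth

G♯ dominant seventh sharp nine: G♯–B♯–D♯–F♯–A𝄪.
The 5th is D♯ and the 9th is A𝄪.
D♯ up to A𝄪 is 8 semitones, a half step wider than a perfect fifth, so the interval is augmented.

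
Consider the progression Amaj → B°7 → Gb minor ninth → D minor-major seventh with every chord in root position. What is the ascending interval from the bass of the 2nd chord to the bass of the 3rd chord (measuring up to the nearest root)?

The roots are B and Gb.
B up to Gb is 7 semitones, a whole step narrower than a major sixth, so the interval is diminished.

diminished 6th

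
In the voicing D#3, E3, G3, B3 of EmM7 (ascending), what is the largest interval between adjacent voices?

major third

Adjacent intervals: D#3→E3 = minor second; E3→G3 = minor third; G3→B3 = major third.
The largest is G3 to B3, a major third (4 semitones).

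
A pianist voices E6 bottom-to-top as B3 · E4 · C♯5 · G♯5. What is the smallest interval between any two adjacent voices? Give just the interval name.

Adjacent intervals: B3→E4 = perfect fourth; E4→C♯5 = major sixth; C♯5→G♯5 = perfect fifth.
The smallest is B3 to E4, a perfect fourth (5 semitones).

perfect fourth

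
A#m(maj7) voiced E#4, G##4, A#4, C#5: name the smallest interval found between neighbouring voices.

m2

Adjacent intervals: E#4→G##4 = major third; G##4→A#4 = minor second; A#4→C#5 = minor third.
The smallest is G##4 to A#4, a minor second (1 semitone).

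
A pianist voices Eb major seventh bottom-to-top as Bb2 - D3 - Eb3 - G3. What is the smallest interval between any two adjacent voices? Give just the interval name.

minor 2nd

Adjacent intervals: Bb2→D3 = major third; D3→Eb3 = minor second; Eb3→G3 = major third.
The smallest is D3 to Eb3, a minor second (1 semitone).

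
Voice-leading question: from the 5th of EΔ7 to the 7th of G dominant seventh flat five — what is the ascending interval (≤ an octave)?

The 5th of EΔ7 is B; the 7th of G dominant seventh flat five is F.
5 letter names make it a fifth; at 6 semitones (a half step narrower than perfect) the quality is diminished.

d5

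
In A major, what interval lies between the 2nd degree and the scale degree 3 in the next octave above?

Spelling A major: A B C# D E F# G#.
The 2nd degree is B and the scale degree 3 (up an octave) is C#.
Counting 9 letters and 14 half steps from B gives a major ninth.

major ninth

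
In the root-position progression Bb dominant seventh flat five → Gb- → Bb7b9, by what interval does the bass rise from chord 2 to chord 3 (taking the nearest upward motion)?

The roots are Gb and Bb.
From Gb to Bb is 4 semitones, exactly the major third.

major third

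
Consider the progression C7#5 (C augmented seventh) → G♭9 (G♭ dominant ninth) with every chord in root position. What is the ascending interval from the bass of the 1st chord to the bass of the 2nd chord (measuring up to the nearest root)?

The roots are C and G♭.
5 letter names make it a fifth; at 6 semitones (a half step narrower than perfect) the quality is diminished.

diminished fifth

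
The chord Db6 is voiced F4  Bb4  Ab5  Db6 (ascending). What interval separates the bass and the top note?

The outer voices are F4 and Db6.
From F to Db: 20 semitones over a thirteenth = minor.

minor thirteenth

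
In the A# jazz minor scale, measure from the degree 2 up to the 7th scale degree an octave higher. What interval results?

major thirteenth

The scale runs A# B# C# D# E# F## G##.
So we need the interval from B# up to G##.
Counting 13 letters and 21 half steps from B# gives a major thirteenth.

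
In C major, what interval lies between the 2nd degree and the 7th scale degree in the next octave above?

M13

C major: C D E F G A B.
That puts D below B.
From D to B is 21 semitones, exactly the major thirteenth.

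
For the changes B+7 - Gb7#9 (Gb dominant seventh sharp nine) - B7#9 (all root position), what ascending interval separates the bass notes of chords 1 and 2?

The roots are B and Gb.
B up to Gb is 7 semitones, a whole step narrower than a major sixth, so the interval is diminished.

diminished sixth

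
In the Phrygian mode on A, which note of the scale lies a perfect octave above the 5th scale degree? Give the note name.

E

The scale is A Bb C D E F G.
The 5th scale degree is E; a perfect octave above that is E — scale degree 5.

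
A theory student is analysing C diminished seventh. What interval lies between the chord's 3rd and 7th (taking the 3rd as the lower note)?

diminished fifth

Cdim7: C, Eb, Gb, Bbb.
The 3rd is Eb and the 7th is Bbb.
5 letter names make it a fifth; at 6 semitones (a half step narrower than perfect) the quality is diminished.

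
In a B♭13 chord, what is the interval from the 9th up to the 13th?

perfect fifth

Spelling the chord: B♭ D F A♭ C G.
The 9th is C and the 13th is G.
C up to G spans 5 letter names and 7 semitones — a perfect fifth.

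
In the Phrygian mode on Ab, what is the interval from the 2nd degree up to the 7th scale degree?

Spelling the Phrygian mode on Ab: Ab Bbb Cb Db Eb Fb Gb.
That puts Bbb below Gb.
Counting 6 letters and 9 half steps from Bbb gives a major sixth.

major sixth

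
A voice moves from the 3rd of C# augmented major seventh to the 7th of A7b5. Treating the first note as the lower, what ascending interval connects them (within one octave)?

The 3rd of C# augmented major seventh is E#; the 7th of A7b5 is G.
From E# to G: 2 semitones over a third = diminished.

diminished third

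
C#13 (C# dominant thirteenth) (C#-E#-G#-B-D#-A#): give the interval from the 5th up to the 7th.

5th = G#; 7th = B.
3 letter names make it a third; at 3 semitones (a half step narrower than major) the quality is minor.

minor third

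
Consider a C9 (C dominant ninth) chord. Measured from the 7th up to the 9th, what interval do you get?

M3

C dominant ninth is spelled C, E, G, B♭, D.
So we need the interval from B♭ up to D.
From B♭ to D is 4 semitones, exactly the major third.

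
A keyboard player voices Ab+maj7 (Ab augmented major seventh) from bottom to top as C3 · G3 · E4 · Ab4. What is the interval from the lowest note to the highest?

The outer voices are C3 and Ab4.
13 letter names make it a thirteenth; at 20 semitones (a half step narrower than major) the quality is minor.

minor thirteenth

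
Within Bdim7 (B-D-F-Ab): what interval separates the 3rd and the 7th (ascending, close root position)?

diminished 5th

The 3rd is D and the 7th is Ab.
D up to Ab is 6 semitones, a half step narrower than a perfect fifth, so the interval is diminished.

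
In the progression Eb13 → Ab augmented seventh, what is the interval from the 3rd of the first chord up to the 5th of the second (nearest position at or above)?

M6

Eb13 has G as its 3rd, and Ab augmented seventh has E as its 5th.
Counting 6 letters and 9 half steps from G gives a major sixth.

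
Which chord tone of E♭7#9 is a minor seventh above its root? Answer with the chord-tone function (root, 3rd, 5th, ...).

The chord tones of E♭ dominant seventh sharp nine are E♭-G-B♭-D♭-F♯.
The root is E♭. A minor seventh above E♭ is D♭.
D♭ is the chord's 7th.

7th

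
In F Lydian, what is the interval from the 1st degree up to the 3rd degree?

F lydian: F G A B C D E.
1st degree = F; scale degree 3 = A.
From F to A is 4 semitones, exactly the major third.

M3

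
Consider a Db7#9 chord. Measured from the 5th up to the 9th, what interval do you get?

The chord tones of Db7#9 are Db, F, Ab, Cb, E.
5th = Ab; 9th = E.
From Ab to E: 8 semitones over a fifth = augmented.

augmented fifth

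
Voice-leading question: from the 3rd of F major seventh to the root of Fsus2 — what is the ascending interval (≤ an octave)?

The 3rd of F major seventh is A; the root of Fsus2 is F.
A up to F is 8 semitones, a half step narrower than a major sixth, so the interval is minor.

minor sixth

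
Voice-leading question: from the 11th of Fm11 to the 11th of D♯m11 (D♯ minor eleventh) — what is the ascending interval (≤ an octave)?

augmented 6th

The 11th of Fm11 is B♭; the 11th of D♯m11 (D♯ minor eleventh) is G♯.
6 letter names make it a sixth; at 10 semitones (a half step wider than major) the quality is augmented.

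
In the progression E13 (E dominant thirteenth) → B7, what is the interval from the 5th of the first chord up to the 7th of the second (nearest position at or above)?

The 5th of E13 (E dominant thirteenth) is B; the 7th of B7 is A.
7 letter names make it a seventh; at 10 semitones (a half step narrower than major) the quality is minor.

m7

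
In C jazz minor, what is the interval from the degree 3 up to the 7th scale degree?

augmented fifth

Spelling C jazz minor: C D Eb F G A B.
So we need the interval from Eb up to B.
5 letter names make it a fifth; at 8 semitones (a half step wider than perfect) the quality is augmented.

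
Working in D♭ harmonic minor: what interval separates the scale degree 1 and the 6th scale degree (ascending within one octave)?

D♭ harmonic minor: D♭ E♭ F♭ G♭ A♭ B𝄫 C.
Scale degree 1 = D♭; 6th degree = B𝄫.
D♭ up to B𝄫 is 8 semitones, a half step narrower than a major sixth, so the interval is minor.

minor sixth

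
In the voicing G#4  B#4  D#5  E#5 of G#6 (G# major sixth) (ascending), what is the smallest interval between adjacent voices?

M2

Adjacent intervals: G#4→B#4 = major third; B#4→D#5 = minor third; D#5→E#5 = major second.
The smallest is D#5 to E#5, a major second (2 semitones).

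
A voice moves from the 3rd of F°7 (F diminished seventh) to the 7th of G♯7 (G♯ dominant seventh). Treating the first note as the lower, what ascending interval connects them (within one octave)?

augmented 6th

The 3rd of F°7 (F diminished seventh) is A♭; the 7th of G♯7 (G♯ dominant seventh) is F♯.
A♭ up to F♯ is 10 semitones, a half step wider than a major sixth, so the interval is augmented.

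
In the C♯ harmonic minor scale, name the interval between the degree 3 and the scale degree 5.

C♯ harmonic minor: C♯ D♯ E F♯ G♯ A B♯.
The degree 3 is E and the degree 5 is G♯.
From E to G♯ is 4 semitones, exactly the major third.

major third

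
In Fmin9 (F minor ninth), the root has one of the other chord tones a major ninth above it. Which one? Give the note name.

G

Spelling the chord: F–A♭–C–E♭–G.
The root is F. A major ninth above F is G.
G is the chord's 9th.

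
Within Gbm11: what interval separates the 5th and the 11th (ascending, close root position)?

Gbm11 (Gb minor eleventh) is spelled Gb-Bbb-Db-Fb-Ab-Cb.
The 5th is Db and the 11th is Cb.
7 letter names make it a seventh; at 10 semitones (a half step narrower than major) the quality is minor.

minor seventh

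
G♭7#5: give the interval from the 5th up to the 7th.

diminished third

G♭+7: G♭ B♭ D F♭.
The 5th is D and the 7th is F♭.
From D to F♭: 2 semitones over a third = diminished.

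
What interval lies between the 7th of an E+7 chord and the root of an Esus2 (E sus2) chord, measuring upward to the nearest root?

major second

E+7 has D as its 7th, and Esus2 (E sus2) has E as its root.
Counting 2 letters and 2 half steps from D gives a major second.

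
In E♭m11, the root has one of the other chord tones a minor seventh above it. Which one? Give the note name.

Db

E♭m11: E♭ G♭ B♭ D♭ F A♭.
The root is E♭. A minor seventh above E♭ is D♭.
D♭ is the chord's 7th.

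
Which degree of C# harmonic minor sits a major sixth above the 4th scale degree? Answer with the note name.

The scale is C# D# E F# G# A B#.
The 4th scale degree is F#; a major sixth above that is D# — scale degree 2.

D#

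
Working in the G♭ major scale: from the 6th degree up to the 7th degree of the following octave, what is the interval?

Spelling the G♭ major scale: G♭ A♭ B♭ C♭ D♭ E♭ F.
That puts E♭ below F.
From E♭ to F is 14 semitones, exactly the major ninth.

major 9th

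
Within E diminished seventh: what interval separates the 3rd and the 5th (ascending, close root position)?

m3

The chord tones of Edim7 are E–G–Bb–Db.
The 3rd is G and the 5th is Bb.
G up to Bb is 3 semitones, a half step narrower than a major third, so the interval is minor.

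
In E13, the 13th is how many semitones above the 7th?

E13: E-G♯-B-D-F♯-C♯.
D to C♯ is a major seventh: 11 semitones.

11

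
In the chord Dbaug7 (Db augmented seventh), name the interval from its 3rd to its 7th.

diminished 5th

Db augmented seventh: Db-F-A-Cb.
3rd = F; 7th = Cb.
F up to Cb is 6 semitones, a half step narrower than a perfect fifth, so the interval is diminished.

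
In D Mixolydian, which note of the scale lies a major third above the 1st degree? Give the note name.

The scale is D E F# G A B C.
The 1st degree is D; a major third above that is F# — scale degree 3.

F#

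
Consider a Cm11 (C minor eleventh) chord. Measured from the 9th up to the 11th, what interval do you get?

minor 3rd

C minor eleventh is spelled C, E♭, G, B♭, D, F.
The 9th is D and the 11th is F.
D up to F is 3 semitones, a half step narrower than a major third, so the interval is minor.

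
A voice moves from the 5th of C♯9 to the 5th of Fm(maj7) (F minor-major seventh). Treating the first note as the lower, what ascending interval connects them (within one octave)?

The 5th of C♯9 is G♯; the 5th of Fm(maj7) (F minor-major seventh) is C.
From G♯ to C: 4 semitones over a fourth = diminished.

diminished fourth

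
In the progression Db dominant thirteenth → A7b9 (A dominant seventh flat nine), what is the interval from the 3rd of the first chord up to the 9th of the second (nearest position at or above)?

P4

Db dominant thirteenth has F as its 3rd, and A7b9 (A dominant seventh flat nine) has Bb as its 9th.
From F to Bb is 5 semitones, exactly the perfect fourth.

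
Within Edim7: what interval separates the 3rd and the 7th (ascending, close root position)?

diminished fifth

The chord tones of E°7 are E–G–Bb–Db.
That puts G below Db.
G up to Db is 6 semitones, a half step narrower than a perfect fifth, so the interval is diminished.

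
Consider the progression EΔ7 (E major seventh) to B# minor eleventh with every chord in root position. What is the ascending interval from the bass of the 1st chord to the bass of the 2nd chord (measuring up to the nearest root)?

augmented fifth

The roots are E and B#.
E up to B# is 8 semitones, a half step wider than a perfect fifth, so the interval is augmented.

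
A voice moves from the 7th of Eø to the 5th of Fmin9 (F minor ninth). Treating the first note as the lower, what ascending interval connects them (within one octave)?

Eø has D as its 7th, and Fmin9 (F minor ninth) has C as its 5th.
7 letter names make it a seventh; at 10 semitones (a half step narrower than major) the quality is minor.

minor seventh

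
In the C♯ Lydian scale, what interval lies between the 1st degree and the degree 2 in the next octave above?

M9

C♯ lydian: C♯ D♯ E♯ F𝄪 G♯ A♯ B♯.
1st degree = C♯; scale degree 2 (up an octave) = D♯.
C♯ up to D♯ spans 9 letter names and 14 semitones — a major ninth.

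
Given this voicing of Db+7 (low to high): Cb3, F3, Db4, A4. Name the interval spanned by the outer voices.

The outer voices are Cb3 and A4.
Cb up to A is 22 semitones, a half step wider than a major thirteenth, so the interval is augmented.

augmented thirteenth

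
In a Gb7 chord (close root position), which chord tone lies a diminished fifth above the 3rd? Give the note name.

Fb

Spelling the chord: Gb, Bb, Db, Fb.
The 3rd is Bb. A diminished fifth above Bb is Fb.
Fb is the chord's 7th.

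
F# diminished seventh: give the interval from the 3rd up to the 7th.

diminished 5th

Spelling the chord: F# A C Eb.
So we need the interval from A up to Eb.
A up to Eb is 6 semitones, a half step narrower than a perfect fifth, so the interval is diminished.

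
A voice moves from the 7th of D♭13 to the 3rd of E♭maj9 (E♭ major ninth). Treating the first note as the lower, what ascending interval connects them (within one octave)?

augmented fifth

D♭13 has C♭ as its 7th, and E♭maj9 (E♭ major ninth) has G as its 3rd.
From C♭ to G: 8 semitones over a fifth = augmented.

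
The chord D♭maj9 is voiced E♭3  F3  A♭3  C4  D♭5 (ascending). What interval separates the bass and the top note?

minor fourteenth

The outer voices are E♭3 and D♭5.
14 letter names make it a fourteenth; at 22 semitones (a half step narrower than major) the quality is minor.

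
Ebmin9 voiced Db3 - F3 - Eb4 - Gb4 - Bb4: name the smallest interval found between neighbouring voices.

Adjacent intervals: Db3→F3 = major third; F3→Eb4 = minor seventh; Eb4→Gb4 = minor third; Gb4→Bb4 = major third.
The smallest is Eb4 to Gb4, a minor third (3 semitones).

m3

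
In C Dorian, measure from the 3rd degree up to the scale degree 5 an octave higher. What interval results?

major 10th

The scale runs C D Eb F G A Bb.
3rd degree = Eb; 5th degree (up an octave) = G.
Counting 10 letters and 16 half steps from Eb gives a major tenth.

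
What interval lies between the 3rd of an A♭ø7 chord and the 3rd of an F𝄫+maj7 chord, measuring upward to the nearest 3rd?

The 3rd of A♭ø7 is C♭; the 3rd of F𝄫+maj7 is A𝄫.
From C♭ to A𝄫: 8 semitones over a sixth = minor.

minor sixth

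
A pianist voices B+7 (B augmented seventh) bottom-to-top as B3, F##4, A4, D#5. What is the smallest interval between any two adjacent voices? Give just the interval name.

Adjacent intervals: B3→F##4 = augmented fifth; F##4→A4 = diminished third; A4→D#5 = augmented fourth.
The smallest is F##4 to A4, a diminished third (2 semitones).

diminished third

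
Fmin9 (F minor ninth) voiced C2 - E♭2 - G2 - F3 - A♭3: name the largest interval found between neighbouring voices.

Adjacent intervals: C2→E♭2 = minor third; E♭2→G2 = major third; G2→F3 = minor seventh; F3→A♭3 = minor third.
The largest is G2 to F3, a minor seventh (10 semitones).

minor seventh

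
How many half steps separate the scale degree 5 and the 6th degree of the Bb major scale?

2

The scale is Bb C D Eb F G A.
F up to G is a major second — 2 semitones.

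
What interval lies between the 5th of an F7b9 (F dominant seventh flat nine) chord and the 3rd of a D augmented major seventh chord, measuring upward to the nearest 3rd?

augmented fourth

The 5th of F7b9 (F dominant seventh flat nine) is C; the 3rd of D augmented major seventh is F#.
4 letter names make it a fourth; at 6 semitones (a half step wider than perfect) the quality is augmented.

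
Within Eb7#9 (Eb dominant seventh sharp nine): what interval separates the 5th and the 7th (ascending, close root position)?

minor third

Eb7#9: Eb, G, Bb, Db, F#.
The 5th is Bb and the 7th is Db.
3 letter names make it a third; at 3 semitones (a half step narrower than major) the quality is minor.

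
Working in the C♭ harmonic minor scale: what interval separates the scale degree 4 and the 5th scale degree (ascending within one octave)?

The scale runs C♭ D♭ E𝄫 F♭ G♭ A𝄫 B♭.
Scale degree 4 = F♭; degree 5 = G♭.
Counting 2 letters and 2 half steps from F♭ gives a major second.

major 2nd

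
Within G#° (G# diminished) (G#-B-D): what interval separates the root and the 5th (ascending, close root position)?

That puts G# below D.
From G# to D: 6 semitones over a fifth = diminished.

diminished fifth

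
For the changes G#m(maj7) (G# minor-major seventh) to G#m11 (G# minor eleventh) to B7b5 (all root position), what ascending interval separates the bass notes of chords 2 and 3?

minor third

The roots are G# and B.
G# up to B is 3 semitones, a half step narrower than a major third, so the interval is minor.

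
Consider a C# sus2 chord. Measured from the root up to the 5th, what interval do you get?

perfect 5th

The chord tones of C#sus2 are C#, D#, G#.
That puts C# below G#.
C# up to G# spans 5 letter names and 7 semitones — a perfect fifth.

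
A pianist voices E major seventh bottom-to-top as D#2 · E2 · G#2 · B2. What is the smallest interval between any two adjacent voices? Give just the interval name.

Adjacent intervals: D#2→E2 = minor second; E2→G#2 = major third; G#2→B2 = minor third.
The smallest is D#2 to E2, a minor second (1 semitone).

minor second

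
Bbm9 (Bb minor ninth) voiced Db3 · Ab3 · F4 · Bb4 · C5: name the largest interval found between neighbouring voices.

Adjacent intervals: Db3→Ab3 = perfect fifth; Ab3→F4 = major sixth; F4→Bb4 = perfect fourth; Bb4→C5 = major second.
The largest is Ab3 to F4, a major sixth (9 semitones).

major sixth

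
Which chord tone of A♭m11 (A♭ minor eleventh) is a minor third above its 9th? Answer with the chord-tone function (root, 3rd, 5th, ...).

Spelling the chord: A♭, C♭, E♭, G♭, B♭, D♭.
The 9th is B♭. A minor third above B♭ is D♭.
D♭ is the chord's 11th.

11th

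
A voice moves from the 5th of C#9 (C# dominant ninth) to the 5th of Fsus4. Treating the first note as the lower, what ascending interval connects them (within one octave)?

diminished 4th

The 5th of C#9 (C# dominant ninth) is G#; the 5th of Fsus4 is C.
4 letter names make it a fourth; at 4 semitones (a half step narrower than perfect) the quality is diminished.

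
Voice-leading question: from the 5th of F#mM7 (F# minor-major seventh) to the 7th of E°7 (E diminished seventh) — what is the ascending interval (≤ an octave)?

diminished second

F#mM7 (F# minor-major seventh) has C# as its 5th, and E°7 (E diminished seventh) has Db as its 7th.
2 letter names make it a second; at 0 semitones (a whole step narrower than major) the quality is diminished.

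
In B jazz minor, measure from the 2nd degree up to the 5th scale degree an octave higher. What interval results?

perfect eleventh

The scale runs B C# D E F# G# A#.
That puts C# below F#.
Counting 11 letters and 17 half steps from C# gives a perfect eleventh.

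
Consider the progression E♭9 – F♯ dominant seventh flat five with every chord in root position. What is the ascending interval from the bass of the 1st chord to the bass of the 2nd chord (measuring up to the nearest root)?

augmented 2nd

The roots are E♭ and F♯.
From E♭ to F♯: 3 semitones over a second = augmented.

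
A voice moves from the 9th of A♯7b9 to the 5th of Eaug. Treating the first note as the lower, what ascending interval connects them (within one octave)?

augmented unison

The 9th of A♯7b9 is B; the 5th of Eaug is B♯.
From B to B♯: 1 semitone over a unison = augmented.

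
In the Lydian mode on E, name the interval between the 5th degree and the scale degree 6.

Spelling the Lydian mode on E: E F# G# A# B C# D#.
So we need the interval from B up to C#.
From B to C# is 2 semitones, exactly the major second.

M2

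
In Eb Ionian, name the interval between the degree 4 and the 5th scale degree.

Eb major: Eb F G Ab Bb C D.
So we need the interval from Ab up to Bb.
From Ab to Bb is 2 semitones, exactly the major second.

M2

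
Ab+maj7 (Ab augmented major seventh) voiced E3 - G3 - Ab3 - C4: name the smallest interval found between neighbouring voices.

Adjacent intervals: E3→G3 = minor third; G3→Ab3 = minor second; Ab3→C4 = major third.
The smallest is G3 to Ab3, a minor second (1 semitone).

minor second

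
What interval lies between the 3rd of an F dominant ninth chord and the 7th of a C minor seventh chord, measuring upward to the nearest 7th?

The 3rd of F dominant ninth is A; the 7th of C minor seventh is Bb.
2 letter names make it a second; at 1 semitone (a half step narrower than major) the quality is minor.

minor second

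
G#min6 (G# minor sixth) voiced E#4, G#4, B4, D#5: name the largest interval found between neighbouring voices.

Adjacent intervals: E#4→G#4 = minor third; G#4→B4 = minor third; B4→D#5 = major third.
The largest is B4 to D#5, a major third (4 semitones).

major third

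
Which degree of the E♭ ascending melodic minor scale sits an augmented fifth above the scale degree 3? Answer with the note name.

D

The scale is E♭ F G♭ A♭ B♭ C D.
The scale degree 3 is G♭; an augmented fifth above that is D — scale degree 7.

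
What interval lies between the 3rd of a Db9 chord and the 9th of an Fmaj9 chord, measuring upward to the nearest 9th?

Db9 has F as its 3rd, and Fmaj9 has G as its 9th.
From F to G is 2 semitones, exactly the major second.

major 2nd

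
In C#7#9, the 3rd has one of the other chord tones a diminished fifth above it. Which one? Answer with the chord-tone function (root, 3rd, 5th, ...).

7th

The chord tones of C#7#9 (C# dominant seventh sharp nine) are C# E# G# B D##.
The 3rd is E#. A diminished fifth above E# is B.
B is the chord's 7th.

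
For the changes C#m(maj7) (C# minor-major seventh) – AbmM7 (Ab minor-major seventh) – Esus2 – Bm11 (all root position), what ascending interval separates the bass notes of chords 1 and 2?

The roots are C# and Ab.
C# up to Ab is 7 semitones, a whole step narrower than a major sixth, so the interval is diminished.

diminished sixth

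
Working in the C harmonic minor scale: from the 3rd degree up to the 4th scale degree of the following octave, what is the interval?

Spelling the C harmonic minor scale: C D E♭ F G A♭ B.
That puts E♭ below F.
From E♭ to F is 14 semitones, exactly the major ninth.

major 9th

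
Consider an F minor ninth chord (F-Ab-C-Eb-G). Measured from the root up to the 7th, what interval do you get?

m7

That puts F below Eb.
F up to Eb is 10 semitones, a half step narrower than a major seventh, so the interval is minor.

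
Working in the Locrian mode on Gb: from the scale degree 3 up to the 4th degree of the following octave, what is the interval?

major 9th

The scale runs Gb Abb Bbb Cb Dbb Ebb Fb.
That puts Bbb below Cb.
Bbb up to Cb spans 9 letter names and 14 semitones — a major ninth.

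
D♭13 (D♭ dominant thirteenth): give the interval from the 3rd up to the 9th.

minor seventh

D♭13 (D♭ dominant thirteenth): D♭ F A♭ C♭ E♭ B♭.
That puts F below E♭.
From F to E♭: 10 semitones over a seventh = minor.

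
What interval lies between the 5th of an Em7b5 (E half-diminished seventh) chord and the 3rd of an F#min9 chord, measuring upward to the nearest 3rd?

major 7th

Em7b5 (E half-diminished seventh) has Bb as its 5th, and F#min9 has A as its 3rd.
From Bb to A is 11 semitones, exactly the major seventh.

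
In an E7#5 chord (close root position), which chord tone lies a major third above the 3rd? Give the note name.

B#

E augmented seventh is spelled E-G#-B#-D.
The 3rd is G#. A major third above G# is B#.
B# is the chord's 5th.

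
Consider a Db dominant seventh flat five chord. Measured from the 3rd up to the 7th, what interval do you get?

diminished fifth

Db7b5: Db–F–Abb–Cb.
That puts F below Cb.
5 letter names make it a fifth; at 6 semitones (a half step narrower than perfect) the quality is diminished.
That tritone between 3rd and 7th is what gives the dominant seventh its pull toward resolution.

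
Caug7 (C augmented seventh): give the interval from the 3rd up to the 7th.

Spelling the chord: C–E–G♯–B♭.
That puts E below B♭.
From E to B♭: 6 semitones over a fifth = diminished.

d5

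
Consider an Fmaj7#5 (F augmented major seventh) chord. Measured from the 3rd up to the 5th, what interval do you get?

major 3rd

F augmented major seventh: F–A–C#–E.
That puts A below C#.
Counting 3 letters and 4 half steps from A gives a major third.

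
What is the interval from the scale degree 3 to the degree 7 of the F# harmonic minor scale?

A5

Spelling the F# harmonic minor scale: F# G# A B C# D E#.
So we need the interval from A up to E#.
A up to E# is 8 semitones, a half step wider than a perfect fifth, so the interval is augmented.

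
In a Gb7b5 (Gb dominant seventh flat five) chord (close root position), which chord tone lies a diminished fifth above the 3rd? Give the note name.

Gb dominant seventh flat five: Gb–Bb–Dbb–Fb.
The 3rd is Bb. A diminished fifth above Bb is Fb.
Fb is the chord's 7th.

Fb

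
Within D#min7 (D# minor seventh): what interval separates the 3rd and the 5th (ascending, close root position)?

major 3rd

The chord tones of D#-7 (D# minor seventh) are D# F# A# C#.
3rd = F#; 5th = A#.
From F# to A# is 4 semitones, exactly the major third.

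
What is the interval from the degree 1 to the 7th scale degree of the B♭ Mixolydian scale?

minor 7th

Spelling the B♭ Mixolydian scale: B♭ C D E♭ F G A♭.
The degree 1 is B♭ and the degree 7 is A♭.
B♭ up to A♭ is 10 semitones, a half step narrower than a major seventh, so the interval is minor.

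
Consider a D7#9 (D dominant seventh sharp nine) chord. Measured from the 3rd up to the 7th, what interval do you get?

diminished fifth

The chord tones of D7#9 are D-F#-A-C-E#.
So we need the interval from F# up to C.
F# up to C is 6 semitones, a half step narrower than a perfect fifth, so the interval is diminished.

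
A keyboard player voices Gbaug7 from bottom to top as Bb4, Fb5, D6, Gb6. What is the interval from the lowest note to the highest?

minor thirteenth

The outer voices are Bb4 and Gb6.
Bb up to Gb is 20 semitones, a half step narrower than a major thirteenth, so the interval is minor.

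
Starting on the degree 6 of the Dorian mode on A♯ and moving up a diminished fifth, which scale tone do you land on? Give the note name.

The scale is A♯ B♯ C♯ D♯ E♯ F𝄪 G♯.
The degree 6 is F𝄪; a diminished fifth above that is C♯ — scale degree 3.

C#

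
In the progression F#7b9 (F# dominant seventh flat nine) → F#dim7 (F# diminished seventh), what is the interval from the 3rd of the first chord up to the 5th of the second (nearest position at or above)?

The 3rd of F#7b9 (F# dominant seventh flat nine) is A#; the 5th of F#dim7 (F# diminished seventh) is C.
From A# to C: 2 semitones over a third = diminished.

diminished third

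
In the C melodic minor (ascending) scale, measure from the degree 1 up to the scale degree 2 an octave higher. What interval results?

major 9th

The scale runs C D Eb F G A B.
Degree 1 = C; 2nd degree (up an octave) = D.
C up to D spans 9 letter names and 14 semitones — a major ninth.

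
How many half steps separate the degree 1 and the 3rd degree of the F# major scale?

The scale is F# G# A# B C# D# E#.
F# up to A# is a major third — 4 semitones.

4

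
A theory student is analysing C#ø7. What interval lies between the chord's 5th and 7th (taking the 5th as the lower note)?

major third

C#ø (C# half-diminished seventh): C#, E, G, B.
5th = G; 7th = B.
Counting 3 letters and 4 half steps from G gives a major third.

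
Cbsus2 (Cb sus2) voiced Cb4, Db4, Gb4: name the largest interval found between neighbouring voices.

Adjacent intervals: Cb4→Db4 = major second; Db4→Gb4 = perfect fourth.
The largest is Db4 to Gb4, a perfect fourth (5 semitones).

perfect 4th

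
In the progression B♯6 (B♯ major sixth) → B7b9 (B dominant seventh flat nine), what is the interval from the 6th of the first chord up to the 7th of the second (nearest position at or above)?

d2

The 6th of B♯6 (B♯ major sixth) is G𝄪; the 7th of B7b9 (B dominant seventh flat nine) is A.
From G𝄪 to A: 0 semitones over a second = diminished.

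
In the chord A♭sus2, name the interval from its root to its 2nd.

Spelling the chord: A♭–B♭–E♭.
The root is A♭ and the 2nd is B♭.
From A♭ to B♭ is 2 semitones, exactly the major second.

major 2nd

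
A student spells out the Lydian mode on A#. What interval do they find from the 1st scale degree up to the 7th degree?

Spelling the Lydian mode on A#: A# B# C## D## E# F## G##.
So we need the interval from A# up to G##.
Counting 7 letters and 11 half steps from A# gives a major seventh.

major seventh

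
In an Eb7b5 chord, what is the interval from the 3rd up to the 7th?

Eb dominant seventh flat five: Eb-G-Bbb-Db.
So we need the interval from G up to Db.
G up to Db is 6 semitones, a half step narrower than a perfect fifth, so the interval is diminished.

diminished fifth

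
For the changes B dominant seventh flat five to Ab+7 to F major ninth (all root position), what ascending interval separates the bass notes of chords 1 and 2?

d7

The roots are B and Ab.
7 letter names make it a seventh; at 9 semitones (a whole step narrower than major) the quality is diminished.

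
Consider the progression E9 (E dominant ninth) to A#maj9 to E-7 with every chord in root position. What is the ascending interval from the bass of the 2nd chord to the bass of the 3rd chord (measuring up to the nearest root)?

The roots are A# and E.
5 letter names make it a fifth; at 6 semitones (a half step narrower than perfect) the quality is diminished.

diminished fifth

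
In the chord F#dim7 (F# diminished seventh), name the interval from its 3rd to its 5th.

minor third

F#°7: F#–A–C–Eb.
The 3rd is A and the 5th is C.
A up to C is 3 semitones, a half step narrower than a major third, so the interval is minor.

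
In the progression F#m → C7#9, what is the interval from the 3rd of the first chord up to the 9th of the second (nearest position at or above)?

The 3rd of F#m is A; the 9th of C7#9 is D#.
A up to D# is 6 semitones, a half step wider than a perfect fourth, so the interval is augmented.

A4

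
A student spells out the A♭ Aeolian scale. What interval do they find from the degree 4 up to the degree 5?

The scale runs A♭ B♭ C♭ D♭ E♭ F♭ G♭.
The degree 4 is D♭ and the 5th degree is E♭.
D♭ up to E♭ spans 2 letter names and 2 semitones — a major second.

major second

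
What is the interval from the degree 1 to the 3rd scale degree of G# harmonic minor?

The scale runs G# A# B C# D# E F##.
The degree 1 is G# and the 3rd scale degree is B.
G# up to B is 3 semitones, a half step narrower than a major third, so the interval is minor.

minor third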